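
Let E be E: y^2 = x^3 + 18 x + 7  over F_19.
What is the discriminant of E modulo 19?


4 a^3 + 27 b^2 = 4*18^3 + 27*7^2 = 23328 + 1323 = 24651
Delta = -16 * (24651) = -394416
Delta mod 19 = 5

Delta = 5 (mod 19)


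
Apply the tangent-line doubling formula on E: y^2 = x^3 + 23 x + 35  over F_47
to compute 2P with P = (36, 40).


Doubling: s = (3 x1^2 + a) / (2 y1)
s = (3*36^2 + 23) / (2*40) mod 47 = 6
x3 = s^2 - 2 x1 mod 47 = 6^2 - 2*36 = 11
y3 = s (x1 - x3) - y1 mod 47 = 6 * (36 - 11) - 40 = 16

2P = (11, 16)


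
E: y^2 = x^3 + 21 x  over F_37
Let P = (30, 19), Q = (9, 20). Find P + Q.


P != Q, so use the chord formula.
s = (y2 - y1) / (x2 - x1) = (1) / (16) mod 37 = 7
x3 = s^2 - x1 - x2 mod 37 = 7^2 - 30 - 9 = 10
y3 = s (x1 - x3) - y1 mod 37 = 7 * (30 - 10) - 19 = 10

P + Q = (10, 10)


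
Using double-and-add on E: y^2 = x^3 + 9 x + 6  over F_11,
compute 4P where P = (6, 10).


k = 4 = 100_2 (binary, LSB first: 001)
Double-and-add from P = (6, 10):
  bit 0 = 0: acc unchanged = O
  bit 1 = 0: acc unchanged = O
  bit 2 = 1: acc = O + (6, 1) = (6, 1)

4P = (6, 1)


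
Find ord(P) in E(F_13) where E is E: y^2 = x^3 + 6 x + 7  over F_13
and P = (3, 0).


Compute successive multiples of P until we hit O:
  1P = (3, 0)
  2P = O

ord(P) = 2


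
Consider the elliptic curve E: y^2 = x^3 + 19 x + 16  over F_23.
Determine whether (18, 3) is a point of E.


Check whether y^2 = x^3 + 19 x + 16 (mod 23) for (x, y) = (18, 3).
LHS: y^2 = 3^2 mod 23 = 9
RHS: x^3 + 19 x + 16 = 18^3 + 19*18 + 16 mod 23 = 3
LHS != RHS

No, not on the curve


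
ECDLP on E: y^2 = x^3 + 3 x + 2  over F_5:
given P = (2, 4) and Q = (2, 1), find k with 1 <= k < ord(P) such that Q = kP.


Enumerate multiples of P until we hit Q = (2, 1):
  1P = (2, 4)
  2P = (1, 1)
  3P = (1, 4)
  4P = (2, 1)
Match found at i = 4.

k = 4


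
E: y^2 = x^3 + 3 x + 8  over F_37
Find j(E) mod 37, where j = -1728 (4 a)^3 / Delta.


Delta = -16(4 a^3 + 27 b^2) mod 37 = 2
-1728 * (4 a)^3 = -1728 * (4*3)^3 mod 37 = 27
j = 27 * 2^(-1) mod 37 = 32

j = 32 (mod 37)


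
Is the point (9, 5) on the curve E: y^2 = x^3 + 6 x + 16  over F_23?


Check whether y^2 = x^3 + 6 x + 16 (mod 23) for (x, y) = (9, 5).
LHS: y^2 = 5^2 mod 23 = 2
RHS: x^3 + 6 x + 16 = 9^3 + 6*9 + 16 mod 23 = 17
LHS != RHS

No, not on the curve


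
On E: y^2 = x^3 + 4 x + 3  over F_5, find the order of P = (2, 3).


Compute successive multiples of P until we hit O:
  1P = (2, 3)
  2P = (2, 2)
  3P = O

ord(P) = 3


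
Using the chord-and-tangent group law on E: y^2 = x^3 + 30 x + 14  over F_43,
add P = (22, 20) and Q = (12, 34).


P != Q, so use the chord formula.
s = (y2 - y1) / (x2 - x1) = (14) / (33) mod 43 = 33
x3 = s^2 - x1 - x2 mod 43 = 33^2 - 22 - 12 = 23
y3 = s (x1 - x3) - y1 mod 43 = 33 * (22 - 23) - 20 = 33

P + Q = (23, 33)


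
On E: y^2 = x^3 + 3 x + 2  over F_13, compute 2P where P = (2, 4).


Doubling: s = (3 x1^2 + a) / (2 y1)
s = (3*2^2 + 3) / (2*4) mod 13 = 10
x3 = s^2 - 2 x1 mod 13 = 10^2 - 2*2 = 5
y3 = s (x1 - x3) - y1 mod 13 = 10 * (2 - 5) - 4 = 5

2P = (5, 5)


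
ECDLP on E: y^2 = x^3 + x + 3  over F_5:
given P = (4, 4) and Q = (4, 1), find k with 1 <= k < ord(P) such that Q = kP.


Enumerate multiples of P until we hit Q = (4, 1):
  1P = (4, 4)
  2P = (1, 0)
  3P = (4, 1)
Match found at i = 3.

k = 3


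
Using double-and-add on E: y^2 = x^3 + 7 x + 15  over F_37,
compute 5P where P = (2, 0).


k = 5 = 101_2 (binary, LSB first: 101)
Double-and-add from P = (2, 0):
  bit 0 = 1: acc = O + (2, 0) = (2, 0)
  bit 1 = 0: acc unchanged = (2, 0)
  bit 2 = 1: acc = (2, 0) + O = (2, 0)

5P = (2, 0)


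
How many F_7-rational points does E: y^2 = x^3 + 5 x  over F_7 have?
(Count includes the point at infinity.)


For each x in F_7, count y with y^2 = x^3 + 5 x + 0 mod 7:
  x = 0: RHS = 0, y in [0]  -> 1 point(s)
  x = 2: RHS = 4, y in [2, 5]  -> 2 point(s)
  x = 3: RHS = 0, y in [0]  -> 1 point(s)
  x = 4: RHS = 0, y in [0]  -> 1 point(s)
  x = 6: RHS = 1, y in [1, 6]  -> 2 point(s)
Affine points: 7. Add the point at infinity: total = 8.

#E(F_7) = 8


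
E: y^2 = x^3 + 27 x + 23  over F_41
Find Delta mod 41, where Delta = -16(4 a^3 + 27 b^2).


4 a^3 + 27 b^2 = 4*27^3 + 27*23^2 = 78732 + 14283 = 93015
Delta = -16 * (93015) = -1488240
Delta mod 41 = 19

Delta = 19 (mod 41)


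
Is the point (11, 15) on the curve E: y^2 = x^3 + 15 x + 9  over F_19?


Check whether y^2 = x^3 + 15 x + 9 (mod 19) for (x, y) = (11, 15).
LHS: y^2 = 15^2 mod 19 = 16
RHS: x^3 + 15 x + 9 = 11^3 + 15*11 + 9 mod 19 = 4
LHS != RHS

No, not on the curve


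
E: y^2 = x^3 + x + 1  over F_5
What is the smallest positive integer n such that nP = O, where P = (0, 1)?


Compute successive multiples of P until we hit O:
  1P = (0, 1)
  2P = (4, 2)
  3P = (2, 1)
  4P = (3, 4)
  5P = (3, 1)
  6P = (2, 4)
  7P = (4, 3)
  8P = (0, 4)
  ... (continuing to 9P)
  9P = O

ord(P) = 9


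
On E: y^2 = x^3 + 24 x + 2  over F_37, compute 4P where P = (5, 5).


k = 4 = 100_2 (binary, LSB first: 001)
Double-and-add from P = (5, 5):
  bit 0 = 0: acc unchanged = O
  bit 1 = 0: acc unchanged = O
  bit 2 = 1: acc = O + (5, 32) = (5, 32)

4P = (5, 32)


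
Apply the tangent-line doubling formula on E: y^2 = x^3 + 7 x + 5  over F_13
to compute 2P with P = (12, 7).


Doubling: s = (3 x1^2 + a) / (2 y1)
s = (3*12^2 + 7) / (2*7) mod 13 = 10
x3 = s^2 - 2 x1 mod 13 = 10^2 - 2*12 = 11
y3 = s (x1 - x3) - y1 mod 13 = 10 * (12 - 11) - 7 = 3

2P = (11, 3)


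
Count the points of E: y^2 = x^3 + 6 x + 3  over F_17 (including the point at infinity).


For each x in F_17, count y with y^2 = x^3 + 6 x + 3 mod 17:
  x = 6: RHS = 0, y in [0]  -> 1 point(s)
  x = 8: RHS = 2, y in [6, 11]  -> 2 point(s)
  x = 9: RHS = 4, y in [2, 15]  -> 2 point(s)
  x = 10: RHS = 9, y in [3, 14]  -> 2 point(s)
  x = 12: RHS = 1, y in [1, 16]  -> 2 point(s)
  x = 13: RHS = 0, y in [0]  -> 1 point(s)
  x = 14: RHS = 9, y in [3, 14]  -> 2 point(s)
  x = 15: RHS = 0, y in [0]  -> 1 point(s)
  x = 16: RHS = 13, y in [8, 9]  -> 2 point(s)
Affine points: 15. Add the point at infinity: total = 16.

#E(F_17) = 16


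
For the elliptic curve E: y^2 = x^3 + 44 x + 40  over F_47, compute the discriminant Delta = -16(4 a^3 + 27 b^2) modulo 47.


4 a^3 + 27 b^2 = 4*44^3 + 27*40^2 = 340736 + 43200 = 383936
Delta = -16 * (383936) = -6142976
Delta mod 47 = 18

Delta = 18 (mod 47)


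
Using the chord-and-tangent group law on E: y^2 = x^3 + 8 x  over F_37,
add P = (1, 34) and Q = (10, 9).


P != Q, so use the chord formula.
s = (y2 - y1) / (x2 - x1) = (12) / (9) mod 37 = 26
x3 = s^2 - x1 - x2 mod 37 = 26^2 - 1 - 10 = 36
y3 = s (x1 - x3) - y1 mod 37 = 26 * (1 - 36) - 34 = 18

P + Q = (36, 18)


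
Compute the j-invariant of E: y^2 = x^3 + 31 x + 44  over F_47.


Delta = -16(4 a^3 + 27 b^2) mod 47 = 38
-1728 * (4 a)^3 = -1728 * (4*31)^3 mod 47 = 7
j = 7 * 38^(-1) mod 47 = 41

j = 41 (mod 47)


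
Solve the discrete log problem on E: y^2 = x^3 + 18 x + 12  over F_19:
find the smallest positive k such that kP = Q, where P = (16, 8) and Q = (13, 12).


Enumerate multiples of P until we hit Q = (13, 12):
  1P = (16, 8)
  2P = (3, 6)
  3P = (17, 5)
  4P = (14, 5)
  5P = (15, 3)
  6P = (13, 7)
  7P = (7, 14)
  8P = (7, 5)
  9P = (13, 12)
Match found at i = 9.

k = 9


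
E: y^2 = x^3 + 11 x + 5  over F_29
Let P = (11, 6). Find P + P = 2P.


Doubling: s = (3 x1^2 + a) / (2 y1)
s = (3*11^2 + 11) / (2*6) mod 29 = 7
x3 = s^2 - 2 x1 mod 29 = 7^2 - 2*11 = 27
y3 = s (x1 - x3) - y1 mod 29 = 7 * (11 - 27) - 6 = 27

2P = (27, 27)


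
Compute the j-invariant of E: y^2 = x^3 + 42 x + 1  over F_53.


Delta = -16(4 a^3 + 27 b^2) mod 53 = 5
-1728 * (4 a)^3 = -1728 * (4*42)^3 mod 53 = 45
j = 45 * 5^(-1) mod 53 = 9

j = 9 (mod 53)


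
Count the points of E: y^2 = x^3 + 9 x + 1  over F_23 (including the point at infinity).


For each x in F_23, count y with y^2 = x^3 + 9 x + 1 mod 23:
  x = 0: RHS = 1, y in [1, 22]  -> 2 point(s)
  x = 2: RHS = 4, y in [2, 21]  -> 2 point(s)
  x = 3: RHS = 9, y in [3, 20]  -> 2 point(s)
  x = 4: RHS = 9, y in [3, 20]  -> 2 point(s)
  x = 6: RHS = 18, y in [8, 15]  -> 2 point(s)
  x = 7: RHS = 16, y in [4, 19]  -> 2 point(s)
  x = 9: RHS = 6, y in [11, 12]  -> 2 point(s)
  x = 16: RHS = 9, y in [3, 20]  -> 2 point(s)
  x = 19: RHS = 16, y in [4, 19]  -> 2 point(s)
  x = 20: RHS = 16, y in [4, 19]  -> 2 point(s)
Affine points: 20. Add the point at infinity: total = 21.

#E(F_23) = 21


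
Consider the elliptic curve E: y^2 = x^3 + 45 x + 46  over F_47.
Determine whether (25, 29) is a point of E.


Check whether y^2 = x^3 + 45 x + 46 (mod 47) for (x, y) = (25, 29).
LHS: y^2 = 29^2 mod 47 = 42
RHS: x^3 + 45 x + 46 = 25^3 + 45*25 + 46 mod 47 = 17
LHS != RHS

No, not on the curve


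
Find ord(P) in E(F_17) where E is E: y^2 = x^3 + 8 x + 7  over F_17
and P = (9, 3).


Compute successive multiples of P until we hit O:
  1P = (9, 3)
  2P = (7, 7)
  3P = (5, 6)
  4P = (11, 7)
  5P = (1, 13)
  6P = (16, 10)
  7P = (10, 13)
  8P = (13, 8)
  ... (continuing to 22P)
  22P = O

ord(P) = 22


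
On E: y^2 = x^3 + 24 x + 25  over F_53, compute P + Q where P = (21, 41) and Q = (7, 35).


P != Q, so use the chord formula.
s = (y2 - y1) / (x2 - x1) = (47) / (39) mod 53 = 8
x3 = s^2 - x1 - x2 mod 53 = 8^2 - 21 - 7 = 36
y3 = s (x1 - x3) - y1 mod 53 = 8 * (21 - 36) - 41 = 51

P + Q = (36, 51)


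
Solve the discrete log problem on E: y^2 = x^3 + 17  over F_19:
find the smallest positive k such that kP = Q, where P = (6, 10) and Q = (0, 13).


Enumerate multiples of P until we hit Q = (0, 13):
  1P = (6, 10)
  2P = (5, 3)
  3P = (0, 13)
Match found at i = 3.

k = 3


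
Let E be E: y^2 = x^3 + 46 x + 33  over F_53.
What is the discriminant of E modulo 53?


4 a^3 + 27 b^2 = 4*46^3 + 27*33^2 = 389344 + 29403 = 418747
Delta = -16 * (418747) = -6699952
Delta mod 53 = 43

Delta = 43 (mod 53)


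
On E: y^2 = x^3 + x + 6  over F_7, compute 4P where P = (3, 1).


k = 4 = 100_2 (binary, LSB first: 001)
Double-and-add from P = (3, 1):
  bit 0 = 0: acc unchanged = O
  bit 1 = 0: acc unchanged = O
  bit 2 = 1: acc = O + (2, 3) = (2, 3)

4P = (2, 3)


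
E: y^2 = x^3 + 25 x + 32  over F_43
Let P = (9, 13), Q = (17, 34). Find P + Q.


P != Q, so use the chord formula.
s = (y2 - y1) / (x2 - x1) = (21) / (8) mod 43 = 8
x3 = s^2 - x1 - x2 mod 43 = 8^2 - 9 - 17 = 38
y3 = s (x1 - x3) - y1 mod 43 = 8 * (9 - 38) - 13 = 13

P + Q = (38, 13)


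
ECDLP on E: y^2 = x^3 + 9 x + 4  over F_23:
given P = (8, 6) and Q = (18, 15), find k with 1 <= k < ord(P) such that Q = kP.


Enumerate multiples of P until we hit Q = (18, 15):
  1P = (8, 6)
  2P = (13, 8)
  3P = (4, 14)
  4P = (15, 8)
  5P = (9, 20)
  6P = (18, 15)
Match found at i = 6.

k = 6


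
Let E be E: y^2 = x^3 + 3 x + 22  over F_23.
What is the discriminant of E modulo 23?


4 a^3 + 27 b^2 = 4*3^3 + 27*22^2 = 108 + 13068 = 13176
Delta = -16 * (13176) = -210816
Delta mod 23 = 2

Delta = 2 (mod 23)


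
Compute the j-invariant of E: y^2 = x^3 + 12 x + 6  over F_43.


Delta = -16(4 a^3 + 27 b^2) mod 43 = 18
-1728 * (4 a)^3 = -1728 * (4*12)^3 mod 43 = 32
j = 32 * 18^(-1) mod 43 = 40

j = 40 (mod 43)


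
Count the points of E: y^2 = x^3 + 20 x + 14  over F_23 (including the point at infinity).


For each x in F_23, count y with y^2 = x^3 + 20 x + 14 mod 23:
  x = 1: RHS = 12, y in [9, 14]  -> 2 point(s)
  x = 2: RHS = 16, y in [4, 19]  -> 2 point(s)
  x = 3: RHS = 9, y in [3, 20]  -> 2 point(s)
  x = 5: RHS = 9, y in [3, 20]  -> 2 point(s)
  x = 9: RHS = 3, y in [7, 16]  -> 2 point(s)
  x = 10: RHS = 18, y in [8, 15]  -> 2 point(s)
  x = 11: RHS = 1, y in [1, 22]  -> 2 point(s)
  x = 12: RHS = 4, y in [2, 21]  -> 2 point(s)
  x = 14: RHS = 2, y in [5, 18]  -> 2 point(s)
  x = 15: RHS = 9, y in [3, 20]  -> 2 point(s)
  x = 17: RHS = 0, y in [0]  -> 1 point(s)
  x = 19: RHS = 8, y in [10, 13]  -> 2 point(s)
  x = 21: RHS = 12, y in [9, 14]  -> 2 point(s)
  x = 22: RHS = 16, y in [4, 19]  -> 2 point(s)
Affine points: 27. Add the point at infinity: total = 28.

#E(F_23) = 28


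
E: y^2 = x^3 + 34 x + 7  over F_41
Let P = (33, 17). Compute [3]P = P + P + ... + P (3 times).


k = 3 = 11_2 (binary, LSB first: 11)
Double-and-add from P = (33, 17):
  bit 0 = 1: acc = O + (33, 17) = (33, 17)
  bit 1 = 1: acc = (33, 17) + (25, 0) = (33, 24)

3P = (33, 24)


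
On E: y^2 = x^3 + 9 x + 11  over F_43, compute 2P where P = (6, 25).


Doubling: s = (3 x1^2 + a) / (2 y1)
s = (3*6^2 + 9) / (2*25) mod 43 = 29
x3 = s^2 - 2 x1 mod 43 = 29^2 - 2*6 = 12
y3 = s (x1 - x3) - y1 mod 43 = 29 * (6 - 12) - 25 = 16

2P = (12, 16)


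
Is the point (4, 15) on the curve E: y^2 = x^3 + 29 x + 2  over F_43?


Check whether y^2 = x^3 + 29 x + 2 (mod 43) for (x, y) = (4, 15).
LHS: y^2 = 15^2 mod 43 = 10
RHS: x^3 + 29 x + 2 = 4^3 + 29*4 + 2 mod 43 = 10
LHS = RHS

Yes, on the curve


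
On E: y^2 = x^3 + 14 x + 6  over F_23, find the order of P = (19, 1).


Compute successive multiples of P until we hit O:
  1P = (19, 1)
  2P = (3, 12)
  3P = (3, 11)
  4P = (19, 22)
  5P = O

ord(P) = 5


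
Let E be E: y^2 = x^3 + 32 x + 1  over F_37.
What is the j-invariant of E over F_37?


Delta = -16(4 a^3 + 27 b^2) mod 37 = 20
-1728 * (4 a)^3 = -1728 * (4*32)^3 mod 37 = 23
j = 23 * 20^(-1) mod 37 = 3

j = 3 (mod 37)


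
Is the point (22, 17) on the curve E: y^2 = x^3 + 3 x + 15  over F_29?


Check whether y^2 = x^3 + 3 x + 15 (mod 29) for (x, y) = (22, 17).
LHS: y^2 = 17^2 mod 29 = 28
RHS: x^3 + 3 x + 15 = 22^3 + 3*22 + 15 mod 29 = 28
LHS = RHS

Yes, on the curve


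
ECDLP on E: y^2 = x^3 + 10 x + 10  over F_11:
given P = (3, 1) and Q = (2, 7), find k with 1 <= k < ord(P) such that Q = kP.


Enumerate multiples of P until we hit Q = (2, 7):
  1P = (3, 1)
  2P = (9, 9)
  3P = (2, 4)
  4P = (4, 2)
  5P = (5, 8)
  6P = (7, 7)
  7P = (6, 0)
  8P = (7, 4)
  9P = (5, 3)
  10P = (4, 9)
  11P = (2, 7)
Match found at i = 11.

k = 11


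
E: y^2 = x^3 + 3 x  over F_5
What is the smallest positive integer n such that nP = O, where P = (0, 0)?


Compute successive multiples of P until we hit O:
  1P = (0, 0)
  2P = O

ord(P) = 2


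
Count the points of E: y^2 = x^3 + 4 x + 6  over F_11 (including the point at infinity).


For each x in F_11, count y with y^2 = x^3 + 4 x + 6 mod 11:
  x = 1: RHS = 0, y in [0]  -> 1 point(s)
  x = 2: RHS = 0, y in [0]  -> 1 point(s)
  x = 3: RHS = 1, y in [1, 10]  -> 2 point(s)
  x = 4: RHS = 9, y in [3, 8]  -> 2 point(s)
  x = 6: RHS = 4, y in [2, 9]  -> 2 point(s)
  x = 7: RHS = 3, y in [5, 6]  -> 2 point(s)
  x = 8: RHS = 0, y in [0]  -> 1 point(s)
  x = 9: RHS = 1, y in [1, 10]  -> 2 point(s)
  x = 10: RHS = 1, y in [1, 10]  -> 2 point(s)
Affine points: 15. Add the point at infinity: total = 16.

#E(F_11) = 16


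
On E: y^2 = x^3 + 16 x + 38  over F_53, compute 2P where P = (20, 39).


Doubling: s = (3 x1^2 + a) / (2 y1)
s = (3*20^2 + 16) / (2*39) mod 53 = 2
x3 = s^2 - 2 x1 mod 53 = 2^2 - 2*20 = 17
y3 = s (x1 - x3) - y1 mod 53 = 2 * (20 - 17) - 39 = 20

2P = (17, 20)


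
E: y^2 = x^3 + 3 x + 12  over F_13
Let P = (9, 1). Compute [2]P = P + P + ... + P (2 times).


k = 2 = 10_2 (binary, LSB first: 01)
Double-and-add from P = (9, 1):
  bit 0 = 0: acc unchanged = O
  bit 1 = 1: acc = O + (5, 10) = (5, 10)

2P = (5, 10)


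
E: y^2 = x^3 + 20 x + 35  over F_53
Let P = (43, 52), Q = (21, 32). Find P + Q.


P != Q, so use the chord formula.
s = (y2 - y1) / (x2 - x1) = (33) / (31) mod 53 = 25
x3 = s^2 - x1 - x2 mod 53 = 25^2 - 43 - 21 = 31
y3 = s (x1 - x3) - y1 mod 53 = 25 * (43 - 31) - 52 = 36

P + Q = (31, 36)


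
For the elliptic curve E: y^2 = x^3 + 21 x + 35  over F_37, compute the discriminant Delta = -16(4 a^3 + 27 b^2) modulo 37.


4 a^3 + 27 b^2 = 4*21^3 + 27*35^2 = 37044 + 33075 = 70119
Delta = -16 * (70119) = -1121904
Delta mod 37 = 10

Delta = 10 (mod 37)


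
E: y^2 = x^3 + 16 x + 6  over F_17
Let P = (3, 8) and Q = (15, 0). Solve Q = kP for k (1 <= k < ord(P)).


Enumerate multiples of P until we hit Q = (15, 0):
  1P = (3, 8)
  2P = (7, 11)
  3P = (15, 0)
Match found at i = 3.

k = 3


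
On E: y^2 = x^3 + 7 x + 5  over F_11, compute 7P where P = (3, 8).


k = 7 = 111_2 (binary, LSB first: 111)
Double-and-add from P = (3, 8):
  bit 0 = 1: acc = O + (3, 8) = (3, 8)
  bit 1 = 1: acc = (3, 8) + (9, 4) = (8, 10)
  bit 2 = 1: acc = (8, 10) + (5, 0) = (3, 3)

7P = (3, 3)


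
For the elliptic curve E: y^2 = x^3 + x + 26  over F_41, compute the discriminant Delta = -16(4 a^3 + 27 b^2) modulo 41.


4 a^3 + 27 b^2 = 4*1^3 + 27*26^2 = 4 + 18252 = 18256
Delta = -16 * (18256) = -292096
Delta mod 41 = 29

Delta = 29 (mod 41)


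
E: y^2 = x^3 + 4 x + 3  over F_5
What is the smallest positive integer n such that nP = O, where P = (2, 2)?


Compute successive multiples of P until we hit O:
  1P = (2, 2)
  2P = (2, 3)
  3P = O

ord(P) = 3


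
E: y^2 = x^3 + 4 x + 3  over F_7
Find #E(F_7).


For each x in F_7, count y with y^2 = x^3 + 4 x + 3 mod 7:
  x = 1: RHS = 1, y in [1, 6]  -> 2 point(s)
  x = 3: RHS = 0, y in [0]  -> 1 point(s)
  x = 5: RHS = 1, y in [1, 6]  -> 2 point(s)
Affine points: 5. Add the point at infinity: total = 6.

#E(F_7) = 6


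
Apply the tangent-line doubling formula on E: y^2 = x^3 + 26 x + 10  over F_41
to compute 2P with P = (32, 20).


Doubling: s = (3 x1^2 + a) / (2 y1)
s = (3*32^2 + 26) / (2*20) mod 41 = 18
x3 = s^2 - 2 x1 mod 41 = 18^2 - 2*32 = 14
y3 = s (x1 - x3) - y1 mod 41 = 18 * (32 - 14) - 20 = 17

2P = (14, 17)


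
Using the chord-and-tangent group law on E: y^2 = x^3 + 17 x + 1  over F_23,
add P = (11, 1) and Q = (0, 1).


P != Q, so use the chord formula.
s = (y2 - y1) / (x2 - x1) = (0) / (12) mod 23 = 0
x3 = s^2 - x1 - x2 mod 23 = 0^2 - 11 - 0 = 12
y3 = s (x1 - x3) - y1 mod 23 = 0 * (11 - 12) - 1 = 22

P + Q = (12, 22)


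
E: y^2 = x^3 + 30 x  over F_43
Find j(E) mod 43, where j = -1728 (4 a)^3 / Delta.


Delta = -16(4 a^3 + 27 b^2) mod 43 = 41
-1728 * (4 a)^3 = -1728 * (4*30)^3 mod 43 = 27
j = 27 * 41^(-1) mod 43 = 8

j = 8 (mod 43)


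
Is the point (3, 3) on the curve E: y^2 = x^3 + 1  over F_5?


Check whether y^2 = x^3 + 0 x + 1 (mod 5) for (x, y) = (3, 3).
LHS: y^2 = 3^2 mod 5 = 4
RHS: x^3 + 0 x + 1 = 3^3 + 0*3 + 1 mod 5 = 3
LHS != RHS

No, not on the curve


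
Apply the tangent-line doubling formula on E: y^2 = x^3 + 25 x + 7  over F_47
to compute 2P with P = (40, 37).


Doubling: s = (3 x1^2 + a) / (2 y1)
s = (3*40^2 + 25) / (2*37) mod 47 = 29
x3 = s^2 - 2 x1 mod 47 = 29^2 - 2*40 = 9
y3 = s (x1 - x3) - y1 mod 47 = 29 * (40 - 9) - 37 = 16

2P = (9, 16)


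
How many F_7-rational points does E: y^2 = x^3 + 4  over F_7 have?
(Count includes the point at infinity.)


For each x in F_7, count y with y^2 = x^3 + 0 x + 4 mod 7:
  x = 0: RHS = 4, y in [2, 5]  -> 2 point(s)
Affine points: 2. Add the point at infinity: total = 3.

#E(F_7) = 3


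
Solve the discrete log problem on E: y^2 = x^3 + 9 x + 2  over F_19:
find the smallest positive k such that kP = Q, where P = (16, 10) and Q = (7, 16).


Enumerate multiples of P until we hit Q = (7, 16):
  1P = (16, 10)
  2P = (10, 16)
  3P = (13, 6)
  4P = (15, 4)
  5P = (5, 18)
  6P = (18, 7)
  7P = (11, 11)
  8P = (8, 15)
  9P = (4, 11)
  10P = (6, 5)
  11P = (2, 16)
  12P = (7, 16)
Match found at i = 12.

k = 12


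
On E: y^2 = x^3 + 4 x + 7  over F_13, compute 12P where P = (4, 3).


k = 12 = 1100_2 (binary, LSB first: 0011)
Double-and-add from P = (4, 3):
  bit 0 = 0: acc unchanged = O
  bit 1 = 0: acc unchanged = O
  bit 2 = 1: acc = O + (7, 12) = (7, 12)
  bit 3 = 1: acc = (7, 12) + (2, 7) = (5, 3)

12P = (5, 3)


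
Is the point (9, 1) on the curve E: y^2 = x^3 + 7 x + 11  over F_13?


Check whether y^2 = x^3 + 7 x + 11 (mod 13) for (x, y) = (9, 1).
LHS: y^2 = 1^2 mod 13 = 1
RHS: x^3 + 7 x + 11 = 9^3 + 7*9 + 11 mod 13 = 10
LHS != RHS

No, not on the curve


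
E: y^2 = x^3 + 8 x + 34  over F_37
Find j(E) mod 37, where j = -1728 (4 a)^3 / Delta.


Delta = -16(4 a^3 + 27 b^2) mod 37 = 11
-1728 * (4 a)^3 = -1728 * (4*8)^3 mod 37 = 31
j = 31 * 11^(-1) mod 37 = 23

j = 23 (mod 37)


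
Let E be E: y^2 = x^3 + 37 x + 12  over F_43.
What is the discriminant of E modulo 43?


4 a^3 + 27 b^2 = 4*37^3 + 27*12^2 = 202612 + 3888 = 206500
Delta = -16 * (206500) = -3304000
Delta mod 43 = 34

Delta = 34 (mod 43)


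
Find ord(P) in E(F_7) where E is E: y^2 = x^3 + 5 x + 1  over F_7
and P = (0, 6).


Compute successive multiples of P until we hit O:
  1P = (0, 6)
  2P = (1, 0)
  3P = (0, 1)
  4P = O

ord(P) = 4


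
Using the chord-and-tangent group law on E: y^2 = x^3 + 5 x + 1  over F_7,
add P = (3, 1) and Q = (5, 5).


P != Q, so use the chord formula.
s = (y2 - y1) / (x2 - x1) = (4) / (2) mod 7 = 2
x3 = s^2 - x1 - x2 mod 7 = 2^2 - 3 - 5 = 3
y3 = s (x1 - x3) - y1 mod 7 = 2 * (3 - 3) - 1 = 6

P + Q = (3, 6)


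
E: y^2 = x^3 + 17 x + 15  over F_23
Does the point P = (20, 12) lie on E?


Check whether y^2 = x^3 + 17 x + 15 (mod 23) for (x, y) = (20, 12).
LHS: y^2 = 12^2 mod 23 = 6
RHS: x^3 + 17 x + 15 = 20^3 + 17*20 + 15 mod 23 = 6
LHS = RHS

Yes, on the curve


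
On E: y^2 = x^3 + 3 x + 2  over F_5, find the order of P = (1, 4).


Compute successive multiples of P until we hit O:
  1P = (1, 4)
  2P = (2, 4)
  3P = (2, 1)
  4P = (1, 1)
  5P = O

ord(P) = 5


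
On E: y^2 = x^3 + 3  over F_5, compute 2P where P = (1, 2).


Doubling: s = (3 x1^2 + a) / (2 y1)
s = (3*1^2 + 0) / (2*2) mod 5 = 2
x3 = s^2 - 2 x1 mod 5 = 2^2 - 2*1 = 2
y3 = s (x1 - x3) - y1 mod 5 = 2 * (1 - 2) - 2 = 1

2P = (2, 1)


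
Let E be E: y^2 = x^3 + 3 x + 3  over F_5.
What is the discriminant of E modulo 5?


4 a^3 + 27 b^2 = 4*3^3 + 27*3^2 = 108 + 243 = 351
Delta = -16 * (351) = -5616
Delta mod 5 = 4

Delta = 4 (mod 5)


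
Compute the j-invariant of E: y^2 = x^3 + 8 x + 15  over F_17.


Delta = -16(4 a^3 + 27 b^2) mod 17 = 14
-1728 * (4 a)^3 = -1728 * (4*8)^3 mod 17 = 3
j = 3 * 14^(-1) mod 17 = 16

j = 16 (mod 17)


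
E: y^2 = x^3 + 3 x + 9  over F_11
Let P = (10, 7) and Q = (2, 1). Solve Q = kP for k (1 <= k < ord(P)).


Enumerate multiples of P until we hit Q = (2, 1):
  1P = (10, 7)
  2P = (6, 1)
  3P = (0, 8)
  4P = (2, 1)
Match found at i = 4.

k = 4


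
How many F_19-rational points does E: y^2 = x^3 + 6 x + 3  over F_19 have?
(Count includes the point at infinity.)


For each x in F_19, count y with y^2 = x^3 + 6 x + 3 mod 19:
  x = 2: RHS = 4, y in [2, 17]  -> 2 point(s)
  x = 5: RHS = 6, y in [5, 14]  -> 2 point(s)
  x = 9: RHS = 7, y in [8, 11]  -> 2 point(s)
  x = 12: RHS = 17, y in [6, 13]  -> 2 point(s)
  x = 13: RHS = 17, y in [6, 13]  -> 2 point(s)
  x = 14: RHS = 0, y in [0]  -> 1 point(s)
Affine points: 11. Add the point at infinity: total = 12.

#E(F_19) = 12


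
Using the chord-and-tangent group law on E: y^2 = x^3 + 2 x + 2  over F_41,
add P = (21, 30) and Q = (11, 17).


P != Q, so use the chord formula.
s = (y2 - y1) / (x2 - x1) = (28) / (31) mod 41 = 30
x3 = s^2 - x1 - x2 mod 41 = 30^2 - 21 - 11 = 7
y3 = s (x1 - x3) - y1 mod 41 = 30 * (21 - 7) - 30 = 21

P + Q = (7, 21)


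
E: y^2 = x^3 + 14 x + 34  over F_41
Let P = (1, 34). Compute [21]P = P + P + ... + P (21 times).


k = 21 = 10101_2 (binary, LSB first: 10101)
Double-and-add from P = (1, 34):
  bit 0 = 1: acc = O + (1, 34) = (1, 34)
  bit 1 = 0: acc unchanged = (1, 34)
  bit 2 = 1: acc = (1, 34) + (8, 17) = (22, 17)
  bit 3 = 0: acc unchanged = (22, 17)
  bit 4 = 1: acc = (22, 17) + (3, 29) = (39, 11)

21P = (39, 11)


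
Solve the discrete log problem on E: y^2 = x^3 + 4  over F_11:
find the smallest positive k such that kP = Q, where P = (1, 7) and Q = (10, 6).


Enumerate multiples of P until we hit Q = (10, 6):
  1P = (1, 7)
  2P = (10, 6)
Match found at i = 2.

k = 2


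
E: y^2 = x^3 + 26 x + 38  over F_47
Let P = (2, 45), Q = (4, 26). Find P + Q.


P != Q, so use the chord formula.
s = (y2 - y1) / (x2 - x1) = (28) / (2) mod 47 = 14
x3 = s^2 - x1 - x2 mod 47 = 14^2 - 2 - 4 = 2
y3 = s (x1 - x3) - y1 mod 47 = 14 * (2 - 2) - 45 = 2

P + Q = (2, 2)


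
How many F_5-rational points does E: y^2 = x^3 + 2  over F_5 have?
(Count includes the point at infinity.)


For each x in F_5, count y with y^2 = x^3 + 0 x + 2 mod 5:
  x = 2: RHS = 0, y in [0]  -> 1 point(s)
  x = 3: RHS = 4, y in [2, 3]  -> 2 point(s)
  x = 4: RHS = 1, y in [1, 4]  -> 2 point(s)
Affine points: 5. Add the point at infinity: total = 6.

#E(F_5) = 6


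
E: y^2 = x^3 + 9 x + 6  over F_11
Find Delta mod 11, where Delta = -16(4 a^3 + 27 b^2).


4 a^3 + 27 b^2 = 4*9^3 + 27*6^2 = 2916 + 972 = 3888
Delta = -16 * (3888) = -62208
Delta mod 11 = 8

Delta = 8 (mod 11)


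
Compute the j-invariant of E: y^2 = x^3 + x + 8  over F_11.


Delta = -16(4 a^3 + 27 b^2) mod 11 = 8
-1728 * (4 a)^3 = -1728 * (4*1)^3 mod 11 = 2
j = 2 * 8^(-1) mod 11 = 3

j = 3 (mod 11)


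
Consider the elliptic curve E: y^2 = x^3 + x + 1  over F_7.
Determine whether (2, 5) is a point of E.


Check whether y^2 = x^3 + 1 x + 1 (mod 7) for (x, y) = (2, 5).
LHS: y^2 = 5^2 mod 7 = 4
RHS: x^3 + 1 x + 1 = 2^3 + 1*2 + 1 mod 7 = 4
LHS = RHS

Yes, on the curve


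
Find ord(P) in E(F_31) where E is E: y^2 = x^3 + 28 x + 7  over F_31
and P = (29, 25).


Compute successive multiples of P until we hit O:
  1P = (29, 25)
  2P = (22, 24)
  3P = (30, 28)
  4P = (12, 26)
  5P = (18, 9)
  6P = (2, 3)
  7P = (7, 9)
  8P = (15, 19)
  ... (continuing to 37P)
  37P = O

ord(P) = 37


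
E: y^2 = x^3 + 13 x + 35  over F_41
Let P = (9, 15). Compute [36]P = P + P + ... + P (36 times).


k = 36 = 100100_2 (binary, LSB first: 001001)
Double-and-add from P = (9, 15):
  bit 0 = 0: acc unchanged = O
  bit 1 = 0: acc unchanged = O
  bit 2 = 1: acc = O + (23, 23) = (23, 23)
  bit 3 = 0: acc unchanged = (23, 23)
  bit 4 = 0: acc unchanged = (23, 23)
  bit 5 = 1: acc = (23, 23) + (26, 27) = (12, 19)

36P = (12, 19)


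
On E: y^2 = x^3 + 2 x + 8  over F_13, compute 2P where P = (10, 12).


Doubling: s = (3 x1^2 + a) / (2 y1)
s = (3*10^2 + 2) / (2*12) mod 13 = 5
x3 = s^2 - 2 x1 mod 13 = 5^2 - 2*10 = 5
y3 = s (x1 - x3) - y1 mod 13 = 5 * (10 - 5) - 12 = 0

2P = (5, 0)


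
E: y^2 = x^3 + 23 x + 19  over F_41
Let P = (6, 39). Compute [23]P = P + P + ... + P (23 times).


k = 23 = 10111_2 (binary, LSB first: 11101)
Double-and-add from P = (6, 39):
  bit 0 = 1: acc = O + (6, 39) = (6, 39)
  bit 1 = 1: acc = (6, 39) + (33, 15) = (20, 19)
  bit 2 = 1: acc = (20, 19) + (7, 21) = (23, 13)
  bit 3 = 0: acc unchanged = (23, 13)
  bit 4 = 1: acc = (23, 13) + (18, 22) = (18, 19)

23P = (18, 19)


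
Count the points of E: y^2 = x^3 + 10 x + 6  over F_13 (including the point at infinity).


For each x in F_13, count y with y^2 = x^3 + 10 x + 6 mod 13:
  x = 1: RHS = 4, y in [2, 11]  -> 2 point(s)
  x = 5: RHS = 12, y in [5, 8]  -> 2 point(s)
  x = 6: RHS = 9, y in [3, 10]  -> 2 point(s)
  x = 7: RHS = 3, y in [4, 9]  -> 2 point(s)
  x = 8: RHS = 0, y in [0]  -> 1 point(s)
  x = 10: RHS = 1, y in [1, 12]  -> 2 point(s)
  x = 11: RHS = 4, y in [2, 11]  -> 2 point(s)
Affine points: 13. Add the point at infinity: total = 14.

#E(F_13) = 14


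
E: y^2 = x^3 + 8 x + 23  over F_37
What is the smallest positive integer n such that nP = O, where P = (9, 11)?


Compute successive multiples of P until we hit O:
  1P = (9, 11)
  2P = (28, 6)
  3P = (26, 11)
  4P = (2, 26)
  5P = (17, 22)
  6P = (10, 20)
  7P = (25, 30)
  8P = (6, 18)
  ... (continuing to 46P)
  46P = O

ord(P) = 46


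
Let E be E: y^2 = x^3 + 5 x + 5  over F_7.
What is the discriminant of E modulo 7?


4 a^3 + 27 b^2 = 4*5^3 + 27*5^2 = 500 + 675 = 1175
Delta = -16 * (1175) = -18800
Delta mod 7 = 2

Delta = 2 (mod 7)


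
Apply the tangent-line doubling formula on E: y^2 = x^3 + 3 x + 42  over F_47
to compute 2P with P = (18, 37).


Doubling: s = (3 x1^2 + a) / (2 y1)
s = (3*18^2 + 3) / (2*37) mod 47 = 10
x3 = s^2 - 2 x1 mod 47 = 10^2 - 2*18 = 17
y3 = s (x1 - x3) - y1 mod 47 = 10 * (18 - 17) - 37 = 20

2P = (17, 20)


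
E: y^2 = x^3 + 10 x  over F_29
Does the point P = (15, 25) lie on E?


Check whether y^2 = x^3 + 10 x + 0 (mod 29) for (x, y) = (15, 25).
LHS: y^2 = 25^2 mod 29 = 16
RHS: x^3 + 10 x + 0 = 15^3 + 10*15 + 0 mod 29 = 16
LHS = RHS

Yes, on the curve


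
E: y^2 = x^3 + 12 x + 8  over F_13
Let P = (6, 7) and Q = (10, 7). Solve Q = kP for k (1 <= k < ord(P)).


Enumerate multiples of P until we hit Q = (10, 7):
  1P = (6, 7)
  2P = (10, 7)
Match found at i = 2.

k = 2


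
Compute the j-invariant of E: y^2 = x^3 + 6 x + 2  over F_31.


Delta = -16(4 a^3 + 27 b^2) mod 31 = 10
-1728 * (4 a)^3 = -1728 * (4*6)^3 mod 31 = 15
j = 15 * 10^(-1) mod 31 = 17

j = 17 (mod 31)


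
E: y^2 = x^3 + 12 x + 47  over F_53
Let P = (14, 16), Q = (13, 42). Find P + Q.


P != Q, so use the chord formula.
s = (y2 - y1) / (x2 - x1) = (26) / (52) mod 53 = 27
x3 = s^2 - x1 - x2 mod 53 = 27^2 - 14 - 13 = 13
y3 = s (x1 - x3) - y1 mod 53 = 27 * (14 - 13) - 16 = 11

P + Q = (13, 11)


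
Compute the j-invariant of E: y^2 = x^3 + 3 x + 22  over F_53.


Delta = -16(4 a^3 + 27 b^2) mod 53 = 18
-1728 * (4 a)^3 = -1728 * (4*3)^3 mod 53 = 36
j = 36 * 18^(-1) mod 53 = 2

j = 2 (mod 53)


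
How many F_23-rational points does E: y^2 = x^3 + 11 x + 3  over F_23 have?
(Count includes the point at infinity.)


For each x in F_23, count y with y^2 = x^3 + 11 x + 3 mod 23:
  x = 0: RHS = 3, y in [7, 16]  -> 2 point(s)
  x = 6: RHS = 9, y in [3, 20]  -> 2 point(s)
  x = 7: RHS = 9, y in [3, 20]  -> 2 point(s)
  x = 9: RHS = 3, y in [7, 16]  -> 2 point(s)
  x = 10: RHS = 9, y in [3, 20]  -> 2 point(s)
  x = 11: RHS = 6, y in [11, 12]  -> 2 point(s)
  x = 12: RHS = 0, y in [0]  -> 1 point(s)
  x = 14: RHS = 3, y in [7, 16]  -> 2 point(s)
  x = 15: RHS = 1, y in [1, 22]  -> 2 point(s)
  x = 20: RHS = 12, y in [9, 14]  -> 2 point(s)
Affine points: 19. Add the point at infinity: total = 20.

#E(F_23) = 20


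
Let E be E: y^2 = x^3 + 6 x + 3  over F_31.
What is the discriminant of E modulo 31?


4 a^3 + 27 b^2 = 4*6^3 + 27*3^2 = 864 + 243 = 1107
Delta = -16 * (1107) = -17712
Delta mod 31 = 20

Delta = 20 (mod 31)


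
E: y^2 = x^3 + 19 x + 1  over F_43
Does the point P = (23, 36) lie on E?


Check whether y^2 = x^3 + 19 x + 1 (mod 43) for (x, y) = (23, 36).
LHS: y^2 = 36^2 mod 43 = 6
RHS: x^3 + 19 x + 1 = 23^3 + 19*23 + 1 mod 43 = 6
LHS = RHS

Yes, on the curve


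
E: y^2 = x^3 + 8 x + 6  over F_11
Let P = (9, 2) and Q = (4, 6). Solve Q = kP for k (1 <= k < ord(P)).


Enumerate multiples of P until we hit Q = (4, 6):
  1P = (9, 2)
  2P = (7, 8)
  3P = (4, 5)
  4P = (1, 2)
  5P = (1, 9)
  6P = (4, 6)
Match found at i = 6.

k = 6


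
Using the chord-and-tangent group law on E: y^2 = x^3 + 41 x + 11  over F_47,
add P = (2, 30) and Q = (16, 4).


P != Q, so use the chord formula.
s = (y2 - y1) / (x2 - x1) = (21) / (14) mod 47 = 25
x3 = s^2 - x1 - x2 mod 47 = 25^2 - 2 - 16 = 43
y3 = s (x1 - x3) - y1 mod 47 = 25 * (2 - 43) - 30 = 26

P + Q = (43, 26)


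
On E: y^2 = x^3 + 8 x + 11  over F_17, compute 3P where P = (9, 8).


k = 3 = 11_2 (binary, LSB first: 11)
Double-and-add from P = (9, 8):
  bit 0 = 1: acc = O + (9, 8) = (9, 8)
  bit 1 = 1: acc = (9, 8) + (15, 2) = (11, 11)

3P = (11, 11)


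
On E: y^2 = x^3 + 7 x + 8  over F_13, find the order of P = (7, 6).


Compute successive multiples of P until we hit O:
  1P = (7, 6)
  2P = (3, 2)
  3P = (4, 10)
  4P = (11, 8)
  5P = (5, 8)
  6P = (2, 2)
  7P = (1, 4)
  8P = (8, 11)
  ... (continuing to 20P)
  20P = O

ord(P) = 20


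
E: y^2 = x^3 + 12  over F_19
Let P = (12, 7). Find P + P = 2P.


Doubling: s = (3 x1^2 + a) / (2 y1)
s = (3*12^2 + 0) / (2*7) mod 19 = 1
x3 = s^2 - 2 x1 mod 19 = 1^2 - 2*12 = 15
y3 = s (x1 - x3) - y1 mod 19 = 1 * (12 - 15) - 7 = 9

2P = (15, 9)


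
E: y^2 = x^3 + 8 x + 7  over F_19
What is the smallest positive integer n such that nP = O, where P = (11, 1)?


Compute successive multiples of P until we hit O:
  1P = (11, 1)
  2P = (3, 1)
  3P = (5, 18)
  4P = (1, 15)
  5P = (12, 8)
  6P = (7, 8)
  7P = (10, 2)
  8P = (18, 6)
  ... (continuing to 25P)
  25P = O

ord(P) = 25


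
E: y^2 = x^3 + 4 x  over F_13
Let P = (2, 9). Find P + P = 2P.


Doubling: s = (3 x1^2 + a) / (2 y1)
s = (3*2^2 + 4) / (2*9) mod 13 = 11
x3 = s^2 - 2 x1 mod 13 = 11^2 - 2*2 = 0
y3 = s (x1 - x3) - y1 mod 13 = 11 * (2 - 0) - 9 = 0

2P = (0, 0)


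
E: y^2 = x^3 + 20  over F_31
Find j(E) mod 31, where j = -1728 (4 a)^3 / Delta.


Delta = -16(4 a^3 + 27 b^2) mod 31 = 25
-1728 * (4 a)^3 = -1728 * (4*0)^3 mod 31 = 0
j = 0 * 25^(-1) mod 31 = 0

j = 0 (mod 31)


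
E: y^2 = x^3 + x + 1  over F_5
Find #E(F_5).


For each x in F_5, count y with y^2 = x^3 + 1 x + 1 mod 5:
  x = 0: RHS = 1, y in [1, 4]  -> 2 point(s)
  x = 2: RHS = 1, y in [1, 4]  -> 2 point(s)
  x = 3: RHS = 1, y in [1, 4]  -> 2 point(s)
  x = 4: RHS = 4, y in [2, 3]  -> 2 point(s)
Affine points: 8. Add the point at infinity: total = 9.

#E(F_5) = 9


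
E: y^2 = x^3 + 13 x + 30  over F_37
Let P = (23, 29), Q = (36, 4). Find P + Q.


P != Q, so use the chord formula.
s = (y2 - y1) / (x2 - x1) = (12) / (13) mod 37 = 18
x3 = s^2 - x1 - x2 mod 37 = 18^2 - 23 - 36 = 6
y3 = s (x1 - x3) - y1 mod 37 = 18 * (23 - 6) - 29 = 18

P + Q = (6, 18)


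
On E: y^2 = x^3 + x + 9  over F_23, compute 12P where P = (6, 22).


k = 12 = 1100_2 (binary, LSB first: 0011)
Double-and-add from P = (6, 22):
  bit 0 = 0: acc unchanged = O
  bit 1 = 0: acc unchanged = O
  bit 2 = 1: acc = O + (12, 22) = (12, 22)
  bit 3 = 1: acc = (12, 22) + (3, 19) = (3, 4)

12P = (3, 4)


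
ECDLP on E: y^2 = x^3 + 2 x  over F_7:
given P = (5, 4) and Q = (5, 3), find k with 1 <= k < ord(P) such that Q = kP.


Enumerate multiples of P until we hit Q = (5, 3):
  1P = (5, 4)
  2P = (4, 3)
  3P = (6, 2)
  4P = (0, 0)
  5P = (6, 5)
  6P = (4, 4)
  7P = (5, 3)
Match found at i = 7.

k = 7


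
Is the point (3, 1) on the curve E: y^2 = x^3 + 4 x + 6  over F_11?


Check whether y^2 = x^3 + 4 x + 6 (mod 11) for (x, y) = (3, 1).
LHS: y^2 = 1^2 mod 11 = 1
RHS: x^3 + 4 x + 6 = 3^3 + 4*3 + 6 mod 11 = 1
LHS = RHS

Yes, on the curve


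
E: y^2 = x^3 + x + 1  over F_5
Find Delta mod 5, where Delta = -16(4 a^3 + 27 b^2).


4 a^3 + 27 b^2 = 4*1^3 + 27*1^2 = 4 + 27 = 31
Delta = -16 * (31) = -496
Delta mod 5 = 4

Delta = 4 (mod 5)


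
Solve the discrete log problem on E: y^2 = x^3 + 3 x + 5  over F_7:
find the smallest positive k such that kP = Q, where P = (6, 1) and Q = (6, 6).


Enumerate multiples of P until we hit Q = (6, 6):
  1P = (6, 1)
  2P = (4, 5)
  3P = (1, 3)
  4P = (1, 4)
  5P = (4, 2)
  6P = (6, 6)
Match found at i = 6.

k = 6


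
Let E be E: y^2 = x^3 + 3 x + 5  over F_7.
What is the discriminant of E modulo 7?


4 a^3 + 27 b^2 = 4*3^3 + 27*5^2 = 108 + 675 = 783
Delta = -16 * (783) = -12528
Delta mod 7 = 2

Delta = 2 (mod 7)


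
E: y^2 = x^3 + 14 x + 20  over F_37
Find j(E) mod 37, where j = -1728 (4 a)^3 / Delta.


Delta = -16(4 a^3 + 27 b^2) mod 37 = 13
-1728 * (4 a)^3 = -1728 * (4*14)^3 mod 37 = 6
j = 6 * 13^(-1) mod 37 = 9

j = 9 (mod 37)


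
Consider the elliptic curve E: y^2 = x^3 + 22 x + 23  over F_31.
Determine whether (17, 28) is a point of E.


Check whether y^2 = x^3 + 22 x + 23 (mod 31) for (x, y) = (17, 28).
LHS: y^2 = 28^2 mod 31 = 9
RHS: x^3 + 22 x + 23 = 17^3 + 22*17 + 23 mod 31 = 9
LHS = RHS

Yes, on the curve


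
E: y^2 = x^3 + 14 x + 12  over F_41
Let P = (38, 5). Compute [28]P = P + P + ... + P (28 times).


k = 28 = 11100_2 (binary, LSB first: 00111)
Double-and-add from P = (38, 5):
  bit 0 = 0: acc unchanged = O
  bit 1 = 0: acc unchanged = O
  bit 2 = 1: acc = O + (4, 38) = (4, 38)
  bit 3 = 1: acc = (4, 38) + (35, 9) = (10, 2)
  bit 4 = 1: acc = (10, 2) + (22, 29) = (32, 10)

28P = (32, 10)


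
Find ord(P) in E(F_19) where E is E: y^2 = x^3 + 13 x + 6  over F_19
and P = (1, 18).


Compute successive multiples of P until we hit O:
  1P = (1, 18)
  2P = (5, 14)
  3P = (14, 14)
  4P = (15, 17)
  5P = (0, 5)
  6P = (16, 15)
  7P = (18, 12)
  8P = (9, 15)
  ... (continuing to 23P)
  23P = O

ord(P) = 23


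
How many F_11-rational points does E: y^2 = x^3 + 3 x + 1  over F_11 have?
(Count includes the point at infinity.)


For each x in F_11, count y with y^2 = x^3 + 3 x + 1 mod 11:
  x = 0: RHS = 1, y in [1, 10]  -> 2 point(s)
  x = 1: RHS = 5, y in [4, 7]  -> 2 point(s)
  x = 2: RHS = 4, y in [2, 9]  -> 2 point(s)
  x = 3: RHS = 4, y in [2, 9]  -> 2 point(s)
  x = 4: RHS = 0, y in [0]  -> 1 point(s)
  x = 5: RHS = 9, y in [3, 8]  -> 2 point(s)
  x = 6: RHS = 4, y in [2, 9]  -> 2 point(s)
  x = 8: RHS = 9, y in [3, 8]  -> 2 point(s)
  x = 9: RHS = 9, y in [3, 8]  -> 2 point(s)
Affine points: 17. Add the point at infinity: total = 18.

#E(F_11) = 18


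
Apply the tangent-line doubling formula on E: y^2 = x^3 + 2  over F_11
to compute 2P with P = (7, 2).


Doubling: s = (3 x1^2 + a) / (2 y1)
s = (3*7^2 + 0) / (2*2) mod 11 = 1
x3 = s^2 - 2 x1 mod 11 = 1^2 - 2*7 = 9
y3 = s (x1 - x3) - y1 mod 11 = 1 * (7 - 9) - 2 = 7

2P = (9, 7)


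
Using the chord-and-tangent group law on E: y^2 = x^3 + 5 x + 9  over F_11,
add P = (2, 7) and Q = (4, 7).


P != Q, so use the chord formula.
s = (y2 - y1) / (x2 - x1) = (0) / (2) mod 11 = 0
x3 = s^2 - x1 - x2 mod 11 = 0^2 - 2 - 4 = 5
y3 = s (x1 - x3) - y1 mod 11 = 0 * (2 - 5) - 7 = 4

P + Q = (5, 4)


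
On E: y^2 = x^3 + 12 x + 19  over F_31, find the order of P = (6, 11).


Compute successive multiples of P until we hit O:
  1P = (6, 11)
  2P = (28, 24)
  3P = (1, 30)
  4P = (0, 22)
  5P = (12, 0)
  6P = (0, 9)
  7P = (1, 1)
  8P = (28, 7)
  ... (continuing to 10P)
  10P = O

ord(P) = 10


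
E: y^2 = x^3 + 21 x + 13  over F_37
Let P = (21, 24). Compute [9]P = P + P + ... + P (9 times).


k = 9 = 1001_2 (binary, LSB first: 1001)
Double-and-add from P = (21, 24):
  bit 0 = 1: acc = O + (21, 24) = (21, 24)
  bit 1 = 0: acc unchanged = (21, 24)
  bit 2 = 0: acc unchanged = (21, 24)
  bit 3 = 1: acc = (21, 24) + (23, 3) = (20, 21)

9P = (20, 21)


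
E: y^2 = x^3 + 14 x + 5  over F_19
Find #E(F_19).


For each x in F_19, count y with y^2 = x^3 + 14 x + 5 mod 19:
  x = 0: RHS = 5, y in [9, 10]  -> 2 point(s)
  x = 1: RHS = 1, y in [1, 18]  -> 2 point(s)
  x = 3: RHS = 17, y in [6, 13]  -> 2 point(s)
  x = 4: RHS = 11, y in [7, 12]  -> 2 point(s)
  x = 6: RHS = 1, y in [1, 18]  -> 2 point(s)
  x = 7: RHS = 9, y in [3, 16]  -> 2 point(s)
  x = 9: RHS = 5, y in [9, 10]  -> 2 point(s)
  x = 10: RHS = 5, y in [9, 10]  -> 2 point(s)
  x = 12: RHS = 1, y in [1, 18]  -> 2 point(s)
  x = 13: RHS = 9, y in [3, 16]  -> 2 point(s)
  x = 14: RHS = 0, y in [0]  -> 1 point(s)
  x = 17: RHS = 7, y in [8, 11]  -> 2 point(s)
  x = 18: RHS = 9, y in [3, 16]  -> 2 point(s)
Affine points: 25. Add the point at infinity: total = 26.

#E(F_19) = 26


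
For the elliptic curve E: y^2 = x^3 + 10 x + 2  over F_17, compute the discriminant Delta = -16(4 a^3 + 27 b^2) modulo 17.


4 a^3 + 27 b^2 = 4*10^3 + 27*2^2 = 4000 + 108 = 4108
Delta = -16 * (4108) = -65728
Delta mod 17 = 11

Delta = 11 (mod 17)


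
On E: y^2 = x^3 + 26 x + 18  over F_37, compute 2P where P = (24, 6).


Doubling: s = (3 x1^2 + a) / (2 y1)
s = (3*24^2 + 26) / (2*6) mod 37 = 29
x3 = s^2 - 2 x1 mod 37 = 29^2 - 2*24 = 16
y3 = s (x1 - x3) - y1 mod 37 = 29 * (24 - 16) - 6 = 4

2P = (16, 4)


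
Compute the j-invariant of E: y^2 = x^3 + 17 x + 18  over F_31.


Delta = -16(4 a^3 + 27 b^2) mod 31 = 29
-1728 * (4 a)^3 = -1728 * (4*17)^3 mod 31 = 23
j = 23 * 29^(-1) mod 31 = 4

j = 4 (mod 31)


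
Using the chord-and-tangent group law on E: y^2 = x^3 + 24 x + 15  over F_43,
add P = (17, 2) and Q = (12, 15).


P != Q, so use the chord formula.
s = (y2 - y1) / (x2 - x1) = (13) / (38) mod 43 = 6
x3 = s^2 - x1 - x2 mod 43 = 6^2 - 17 - 12 = 7
y3 = s (x1 - x3) - y1 mod 43 = 6 * (17 - 7) - 2 = 15

P + Q = (7, 15)
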